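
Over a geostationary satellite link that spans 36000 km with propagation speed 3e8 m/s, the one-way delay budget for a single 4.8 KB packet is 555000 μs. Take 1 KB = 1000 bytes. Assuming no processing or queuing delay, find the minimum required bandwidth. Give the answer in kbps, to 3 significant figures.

88.3 kbps

L = 38400 bits.
Propagation delay = 36000000 / 300000000 = 120000 μs.
Transmission budget = 555000 − 120000 = 435000 μs.
R ≥ L / t_tx = 38400 bits / 0.435 s = 88.3 kbps.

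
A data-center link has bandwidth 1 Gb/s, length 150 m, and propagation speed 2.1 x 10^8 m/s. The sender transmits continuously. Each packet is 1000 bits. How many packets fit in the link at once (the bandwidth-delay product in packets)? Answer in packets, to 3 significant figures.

Propagation delay = 150 / 210000000 = 7.14286e-07 s.
BDP = R × t_prop = 1000000000 × 7.14286e-07 = 714.286 bits.
In packets of 1000 bits: 0.714 packets.

0.714 packets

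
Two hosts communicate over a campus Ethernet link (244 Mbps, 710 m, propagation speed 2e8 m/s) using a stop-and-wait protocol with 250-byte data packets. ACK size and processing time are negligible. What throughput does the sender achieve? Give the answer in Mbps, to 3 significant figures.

131 Mbps

t_tx = L/R = 2000/244000000 = 8.19672e-06 s.
t_prop = 710/200000000 = 3.55e-06 s; RTT = 7.1e-06 s.
Cycle = t_tx + RTT = 1.52967e-05 s.
Throughput = L / cycle = 2000 / 1.52967e-05 = 131 Mbps.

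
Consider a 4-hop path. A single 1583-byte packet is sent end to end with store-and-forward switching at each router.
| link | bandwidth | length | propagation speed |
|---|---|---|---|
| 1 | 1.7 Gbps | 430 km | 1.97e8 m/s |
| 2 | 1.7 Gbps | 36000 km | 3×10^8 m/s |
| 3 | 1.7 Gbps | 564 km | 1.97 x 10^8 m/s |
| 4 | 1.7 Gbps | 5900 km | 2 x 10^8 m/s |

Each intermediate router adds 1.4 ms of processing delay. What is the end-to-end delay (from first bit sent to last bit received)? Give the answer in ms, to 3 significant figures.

L = 1583 × 8 = 12664 bits.
Transmission delay per hop = L/R = 12664/1700000000 = 0.00744941 ms; 4 hops → 0.0297976 ms.
Propagation delays (d/s per hop): 2.18274, 120, 2.86294, 29.5 ms; sum = 154.546 ms.
Processing at 3 router(s): 3 × 1.4 ms = 4.2 ms.
End-to-end = 159 ms.

159 ms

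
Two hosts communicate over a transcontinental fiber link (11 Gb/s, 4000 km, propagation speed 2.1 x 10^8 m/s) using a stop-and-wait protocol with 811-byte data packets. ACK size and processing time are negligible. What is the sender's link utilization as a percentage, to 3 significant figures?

t_tx = L/R = 6488/11000000000 = 5.89818e-07 s.
t_prop = 4000000/210000000 = 0.0190476 s; RTT = 0.0380952 s.
Cycle = t_tx + RTT = 0.0380958 s.
Utilization = t_tx / cycle = 5.89818e-07/0.0380958 = 0.00155 %.

0.00155 %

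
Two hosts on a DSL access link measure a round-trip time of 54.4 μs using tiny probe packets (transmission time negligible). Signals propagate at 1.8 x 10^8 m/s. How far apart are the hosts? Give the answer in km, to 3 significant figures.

4.90 km

One-way propagation = RTT/2 = 27.2 μs.
d = s × t = 180000000 × 2.72e-05 = 4.90 km.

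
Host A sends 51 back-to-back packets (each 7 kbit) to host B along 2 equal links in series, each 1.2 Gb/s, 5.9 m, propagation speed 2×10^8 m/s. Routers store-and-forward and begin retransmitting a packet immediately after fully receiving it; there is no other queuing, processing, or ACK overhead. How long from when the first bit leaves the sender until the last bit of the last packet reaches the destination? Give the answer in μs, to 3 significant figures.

303 μs

Per-hop transmission t_tx = L/R = 7000/1200000000 = 5.83333 μs.
Per-hop propagation t_prop = 5.9/200000000 = 0.0295 μs.
Pipeline fill: first packet needs 2·t_tx to clear all hops; remaining 50 packets each add one t_tx.
Total = (2+51-1)·t_tx + 2·t_prop = 52·5.83333 + 2·0.0295 = 303 μs.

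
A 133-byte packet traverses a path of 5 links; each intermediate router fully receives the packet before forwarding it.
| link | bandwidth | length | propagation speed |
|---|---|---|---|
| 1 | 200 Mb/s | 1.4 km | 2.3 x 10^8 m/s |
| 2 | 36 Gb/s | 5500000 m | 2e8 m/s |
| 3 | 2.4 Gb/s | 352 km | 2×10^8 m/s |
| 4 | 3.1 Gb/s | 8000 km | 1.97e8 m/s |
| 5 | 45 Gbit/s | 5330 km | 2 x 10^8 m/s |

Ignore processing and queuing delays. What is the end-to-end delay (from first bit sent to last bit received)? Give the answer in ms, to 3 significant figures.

L = 133 × 8 = 1064 bits.
Transmission delays (L/R per hop): 0.00532, 2.95556e-05, 0.000443333, 0.000343226, 2.36444e-05 ms; sum = 0.00615976 ms.
Propagation delays (d/s per hop): 0.00608696, 27.5, 1.76, 40.6091, 26.65 ms; sum = 96.5252 ms.
End-to-end = 96.5 ms.

96.5 ms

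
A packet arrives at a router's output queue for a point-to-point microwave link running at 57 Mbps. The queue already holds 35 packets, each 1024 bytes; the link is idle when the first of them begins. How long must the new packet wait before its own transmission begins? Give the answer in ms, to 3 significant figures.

5.03 ms

Each queued packet: L/R = 8192/57000000 = 0.143719 ms.
35 queued → 5.03018 ms.
Queuing delay = 5.03 ms.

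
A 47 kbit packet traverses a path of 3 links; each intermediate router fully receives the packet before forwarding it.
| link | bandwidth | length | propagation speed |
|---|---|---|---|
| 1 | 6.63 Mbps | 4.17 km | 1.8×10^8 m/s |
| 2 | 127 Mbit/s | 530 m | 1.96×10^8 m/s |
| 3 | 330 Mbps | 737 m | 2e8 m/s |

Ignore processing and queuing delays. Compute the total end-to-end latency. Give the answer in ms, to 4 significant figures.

L = 47000 bits.
Transmission delays (L/R per hop): 7.08899, 0.370079, 0.142424 ms; sum = 7.60149 ms.
Propagation delays (d/s per hop): 0.0231667, 0.00270408, 0.003685 ms; sum = 0.0295557 ms.
End-to-end = 7.631 ms.

7.631 ms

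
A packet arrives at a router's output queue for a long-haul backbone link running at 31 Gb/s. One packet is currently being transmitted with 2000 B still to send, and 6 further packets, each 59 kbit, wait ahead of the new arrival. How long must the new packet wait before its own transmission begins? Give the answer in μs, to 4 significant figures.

Each queued packet: L/R = 59000/31000000000 = 1.90323 μs.
6 queued → 11.4194 μs.
Plus remaining 16000 bits of current packet: 0.516129 μs.
Queuing delay = 11.94 μs.

11.94 μs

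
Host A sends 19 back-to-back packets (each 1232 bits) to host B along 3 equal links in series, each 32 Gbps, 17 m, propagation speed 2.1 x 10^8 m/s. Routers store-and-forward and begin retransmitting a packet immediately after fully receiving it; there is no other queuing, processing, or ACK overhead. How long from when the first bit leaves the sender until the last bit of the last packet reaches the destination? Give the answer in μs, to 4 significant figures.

Per-hop transmission t_tx = L/R = 1232/32000000000 = 0.0385 μs.
Per-hop propagation t_prop = 17/210000000 = 0.0809524 μs.
Pipeline fill: first packet needs 3·t_tx to clear all hops; remaining 18 packets each add one t_tx.
Total = (3+19-1)·t_tx + 3·t_prop = 21·0.0385 + 3·0.0809524 = 1.051 μs.

1.051 μs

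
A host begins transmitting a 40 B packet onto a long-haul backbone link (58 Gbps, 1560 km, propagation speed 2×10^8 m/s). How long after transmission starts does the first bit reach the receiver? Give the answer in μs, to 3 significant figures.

7800 μs

First bit experiences only propagation delay: d/s = 1560000/200000000 = 7800 μs.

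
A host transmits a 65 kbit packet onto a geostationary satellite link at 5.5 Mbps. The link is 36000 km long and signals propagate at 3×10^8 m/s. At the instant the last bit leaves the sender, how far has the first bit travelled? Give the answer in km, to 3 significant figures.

t_tx = L/R = 65000/5500000 = 0.0118182 s.
Distance = s × t_tx = 300000000 × 0.0118182 = 3550 km.

3550 km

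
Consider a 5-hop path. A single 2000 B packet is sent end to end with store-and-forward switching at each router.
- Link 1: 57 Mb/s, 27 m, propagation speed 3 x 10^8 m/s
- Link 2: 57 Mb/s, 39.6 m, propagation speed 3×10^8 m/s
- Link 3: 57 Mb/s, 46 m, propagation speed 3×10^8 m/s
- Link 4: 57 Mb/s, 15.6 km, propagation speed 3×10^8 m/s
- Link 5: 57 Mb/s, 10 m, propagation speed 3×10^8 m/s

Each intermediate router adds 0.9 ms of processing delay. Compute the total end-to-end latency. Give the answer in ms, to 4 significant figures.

5.056 ms

L = 2000 × 8 = 16000 bits.
Transmission delay per hop = L/R = 16000/57000000 = 0.280702 ms; 5 hops → 1.40351 ms.
Propagation delays (d/s per hop): 9e-05, 0.000132, 0.000153333, 0.052, 3.33333e-05 ms; sum = 0.0524087 ms.
Processing at 4 router(s): 4 × 0.9 ms = 3.6 ms.
End-to-end = 5.056 ms.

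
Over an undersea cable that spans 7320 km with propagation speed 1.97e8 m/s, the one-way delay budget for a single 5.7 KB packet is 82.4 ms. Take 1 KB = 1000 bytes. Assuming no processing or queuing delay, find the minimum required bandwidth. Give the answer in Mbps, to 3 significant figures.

1.01 Mbps

L = 45600 bits.
Propagation delay = 7320000 / 197000000 = 37.1574 ms.
Transmission budget = 82.4 − 37.1574 = 45.2426 ms.
R ≥ L / t_tx = 45600 bits / 0.0452426 s = 1.01 Mbps.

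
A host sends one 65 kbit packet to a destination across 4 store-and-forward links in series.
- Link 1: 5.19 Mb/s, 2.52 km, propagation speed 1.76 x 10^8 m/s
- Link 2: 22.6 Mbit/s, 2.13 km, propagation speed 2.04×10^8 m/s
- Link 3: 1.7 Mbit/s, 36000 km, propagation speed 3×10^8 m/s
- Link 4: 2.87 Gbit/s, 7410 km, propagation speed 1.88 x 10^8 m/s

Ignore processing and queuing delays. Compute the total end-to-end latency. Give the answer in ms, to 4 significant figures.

213.1 ms

L = 65000 bits.
Transmission delays (L/R per hop): 12.5241, 2.87611, 38.2353, 0.0226481 ms; sum = 53.6581 ms.
Propagation delays (d/s per hop): 0.0143182, 0.0104412, 120, 39.4149 ms; sum = 159.44 ms.
End-to-end = 213.1 ms.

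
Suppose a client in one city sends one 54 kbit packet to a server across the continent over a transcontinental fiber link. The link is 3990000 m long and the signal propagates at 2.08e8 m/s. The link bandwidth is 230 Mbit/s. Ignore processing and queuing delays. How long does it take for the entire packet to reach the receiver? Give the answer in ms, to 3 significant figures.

19.4 ms

L = 54000 bits.
Transmission delay = L/R = 54000 / 230000000 = 0.234783 ms.
Propagation delay = d/s = 3990000 m / 208000000 m/s = 19.1827 ms.
Total = 19.4 ms.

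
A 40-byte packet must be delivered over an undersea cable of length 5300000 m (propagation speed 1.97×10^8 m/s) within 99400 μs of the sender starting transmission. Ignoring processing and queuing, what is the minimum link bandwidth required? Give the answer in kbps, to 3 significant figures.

4.41 kbps

L = 320 bits.
Propagation delay = 5300000 / 197000000 = 26903.6 μs.
Transmission budget = 99400 − 26903.6 = 72496.4 μs.
R ≥ L / t_tx = 320 bits / 0.0724964 s = 4.41 kbps.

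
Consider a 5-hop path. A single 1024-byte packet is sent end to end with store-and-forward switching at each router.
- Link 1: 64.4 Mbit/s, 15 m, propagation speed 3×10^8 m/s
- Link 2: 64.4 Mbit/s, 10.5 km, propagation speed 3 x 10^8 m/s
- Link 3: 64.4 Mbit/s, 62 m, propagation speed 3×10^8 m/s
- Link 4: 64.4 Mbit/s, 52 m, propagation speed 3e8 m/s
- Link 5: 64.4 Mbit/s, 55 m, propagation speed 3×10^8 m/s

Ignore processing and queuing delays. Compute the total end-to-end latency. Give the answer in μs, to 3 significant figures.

L = 1024 × 8 = 8192 bits.
Transmission delay per hop = L/R = 8192/6.44e+07 = 127.205 μs; 5 hops → 636.025 μs.
Propagation delays (d/s per hop): 0.05, 35, 0.206667, 0.173333, 0.183333 μs; sum = 35.6133 μs.
End-to-end = 672 μs.

672 μs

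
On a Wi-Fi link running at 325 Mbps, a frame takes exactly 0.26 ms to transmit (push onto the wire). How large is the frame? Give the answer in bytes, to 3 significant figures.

10600 bytes

L = R × t_tx = 325000000 b/s × 0.00026 s = 84500 bits.
In bytes: 84500 / 8 = 10600 bytes.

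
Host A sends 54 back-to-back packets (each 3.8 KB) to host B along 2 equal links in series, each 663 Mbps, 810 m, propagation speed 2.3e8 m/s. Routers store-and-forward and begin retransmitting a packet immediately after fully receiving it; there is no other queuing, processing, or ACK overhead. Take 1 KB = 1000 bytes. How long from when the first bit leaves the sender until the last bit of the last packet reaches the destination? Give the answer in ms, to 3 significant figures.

Per-hop transmission t_tx = L/R = 30400/663000000 = 0.0458522 ms.
Per-hop propagation t_prop = 810/2.3e+08 = 0.00352174 ms.
Pipeline fill: first packet needs 2·t_tx to clear all hops; remaining 53 packets each add one t_tx.
Total = (2+54-1)·t_tx + 2·t_prop = 55·0.0458522 + 2·0.00352174 = 2.53 ms.

2.53 ms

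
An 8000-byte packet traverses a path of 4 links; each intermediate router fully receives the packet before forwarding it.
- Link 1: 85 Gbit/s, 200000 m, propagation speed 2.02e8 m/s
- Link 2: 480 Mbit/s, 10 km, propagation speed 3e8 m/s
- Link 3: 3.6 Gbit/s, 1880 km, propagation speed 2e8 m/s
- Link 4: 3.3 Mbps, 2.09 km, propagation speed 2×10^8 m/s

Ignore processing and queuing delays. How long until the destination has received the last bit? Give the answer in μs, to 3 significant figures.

L = 8000 × 8 = 64000 bits.
Transmission delays (L/R per hop): 0.752941, 133.333, 17.7778, 19393.9 μs; sum = 19545.8 μs.
Propagation delays (d/s per hop): 990.099, 33.3333, 9400, 10.45 μs; sum = 10433.9 μs.
End-to-end = 30000 μs.

30000 μs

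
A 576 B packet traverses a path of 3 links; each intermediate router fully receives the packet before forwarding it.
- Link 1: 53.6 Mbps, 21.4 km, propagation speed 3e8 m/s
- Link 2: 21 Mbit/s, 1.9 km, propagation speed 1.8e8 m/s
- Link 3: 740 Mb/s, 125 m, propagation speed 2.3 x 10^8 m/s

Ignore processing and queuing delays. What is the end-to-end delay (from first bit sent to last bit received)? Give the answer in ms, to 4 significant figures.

0.3941 ms

L = 576 × 8 = 4608 bits.
Transmission delays (L/R per hop): 0.0859701, 0.219429, 0.00622703 ms; sum = 0.311626 ms.
Propagation delays (d/s per hop): 0.0713333, 0.0105556, 0.000543478 ms; sum = 0.0824324 ms.
End-to-end = 0.3941 ms.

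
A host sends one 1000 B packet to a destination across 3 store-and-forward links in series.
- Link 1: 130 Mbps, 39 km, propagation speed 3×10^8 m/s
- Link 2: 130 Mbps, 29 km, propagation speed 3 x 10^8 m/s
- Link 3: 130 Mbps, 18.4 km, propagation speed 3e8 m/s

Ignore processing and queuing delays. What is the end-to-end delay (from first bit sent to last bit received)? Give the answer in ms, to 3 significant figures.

L = 1000 × 8 = 8000 bits.
Transmission delay per hop = L/R = 8000/130000000 = 0.0615385 ms; 3 hops → 0.184615 ms.
Propagation delays (d/s per hop): 0.13, 0.0966667, 0.0613333 ms; sum = 0.288 ms.
End-to-end = 0.473 ms.

0.473 ms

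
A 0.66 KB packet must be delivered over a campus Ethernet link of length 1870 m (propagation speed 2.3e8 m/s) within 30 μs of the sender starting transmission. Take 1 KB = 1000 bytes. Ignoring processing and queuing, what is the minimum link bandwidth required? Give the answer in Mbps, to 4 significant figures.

241.4 Mbps

L = 5280 bits.
Propagation delay = 1870 / 2.3e+08 = 8.13043 μs.
Transmission budget = 30 − 8.13043 = 21.8696 μs.
R ≥ L / t_tx = 5280 bits / 2.18696e-05 s = 241.4 Mbps.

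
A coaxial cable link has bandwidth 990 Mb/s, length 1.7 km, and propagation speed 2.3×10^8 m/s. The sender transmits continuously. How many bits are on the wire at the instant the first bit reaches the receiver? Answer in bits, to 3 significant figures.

7320 bits

Propagation delay = 1700 / 2.3e+08 = 7.3913e-06 s.
BDP = R × t_prop = 990000000 × 7.3913e-06 = 7317.39 bits.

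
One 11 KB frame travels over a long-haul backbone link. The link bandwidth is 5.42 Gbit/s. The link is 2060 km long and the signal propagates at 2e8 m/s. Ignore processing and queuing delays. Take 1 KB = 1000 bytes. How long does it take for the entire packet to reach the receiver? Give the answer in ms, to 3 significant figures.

10.3 ms

L = 88000 bits.
Transmission delay = L/R = 88000 / 5420000000 = 0.0162362 ms.
Propagation delay = d/s = 2060000 m / 200000000 m/s = 10.3 ms.
Total = 10.3 ms.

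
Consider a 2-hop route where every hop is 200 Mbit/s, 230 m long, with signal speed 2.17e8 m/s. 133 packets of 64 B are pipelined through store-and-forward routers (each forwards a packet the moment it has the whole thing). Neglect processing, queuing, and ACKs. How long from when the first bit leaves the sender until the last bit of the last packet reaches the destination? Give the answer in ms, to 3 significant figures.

Per-hop transmission t_tx = L/R = 512/200000000 = 0.00256 ms.
Per-hop propagation t_prop = 230/217000000 = 0.00105991 ms.
Pipeline fill: first packet needs 2·t_tx to clear all hops; remaining 132 packets each add one t_tx.
Total = (2+133-1)·t_tx + 2·t_prop = 134·0.00256 + 2·0.00105991 = 0.345 ms.

0.345 ms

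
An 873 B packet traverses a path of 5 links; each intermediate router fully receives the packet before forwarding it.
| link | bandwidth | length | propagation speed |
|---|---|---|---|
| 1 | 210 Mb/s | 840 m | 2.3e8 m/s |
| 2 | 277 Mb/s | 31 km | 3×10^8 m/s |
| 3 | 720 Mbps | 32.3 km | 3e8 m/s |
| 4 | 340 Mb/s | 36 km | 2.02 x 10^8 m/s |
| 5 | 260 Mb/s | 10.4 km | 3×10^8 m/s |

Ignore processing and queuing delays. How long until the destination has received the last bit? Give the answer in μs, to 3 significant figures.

543 μs

L = 873 × 8 = 6984 bits.
Transmission delays (L/R per hop): 33.2571, 25.213, 9.7, 20.5412, 26.8615 μs; sum = 115.573 μs.
Propagation delays (d/s per hop): 3.65217, 103.333, 107.667, 178.218, 34.6667 μs; sum = 427.537 μs.
End-to-end = 543 μs.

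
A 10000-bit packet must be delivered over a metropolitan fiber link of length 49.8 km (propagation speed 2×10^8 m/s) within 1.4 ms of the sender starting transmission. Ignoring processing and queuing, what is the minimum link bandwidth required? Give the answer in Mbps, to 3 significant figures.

Propagation delay = 49800 / 200000000 = 0.249 ms.
Transmission budget = 1.4 − 0.249 = 1.151 ms.
R ≥ L / t_tx = 10000 bits / 0.001151 s = 8.69 Mbps.

8.69 Mbps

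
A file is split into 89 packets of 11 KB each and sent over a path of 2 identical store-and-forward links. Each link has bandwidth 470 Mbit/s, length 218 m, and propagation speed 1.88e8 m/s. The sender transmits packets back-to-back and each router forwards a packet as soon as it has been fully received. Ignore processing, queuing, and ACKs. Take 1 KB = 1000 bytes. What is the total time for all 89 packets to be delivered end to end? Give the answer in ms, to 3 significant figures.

Per-hop transmission t_tx = L/R = 88000/470000000 = 0.187234 ms.
Per-hop propagation t_prop = 218/188000000 = 0.00115957 ms.
Pipeline fill: first packet needs 2·t_tx to clear all hops; remaining 88 packets each add one t_tx.
Total = (2+89-1)·t_tx + 2·t_prop = 90·0.187234 + 2·0.00115957 = 16.9 ms.

16.9 ms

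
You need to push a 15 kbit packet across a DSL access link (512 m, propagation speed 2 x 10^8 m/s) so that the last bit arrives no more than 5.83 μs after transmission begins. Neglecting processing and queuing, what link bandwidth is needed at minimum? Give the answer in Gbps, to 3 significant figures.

4.59 Gbps

Propagation delay = 512 / 200000000 = 2.56 μs.
Transmission budget = 5.83 − 2.56 = 3.27 μs.
R ≥ L / t_tx = 15000 bits / 3.27e-06 s = 4.59 Gbps.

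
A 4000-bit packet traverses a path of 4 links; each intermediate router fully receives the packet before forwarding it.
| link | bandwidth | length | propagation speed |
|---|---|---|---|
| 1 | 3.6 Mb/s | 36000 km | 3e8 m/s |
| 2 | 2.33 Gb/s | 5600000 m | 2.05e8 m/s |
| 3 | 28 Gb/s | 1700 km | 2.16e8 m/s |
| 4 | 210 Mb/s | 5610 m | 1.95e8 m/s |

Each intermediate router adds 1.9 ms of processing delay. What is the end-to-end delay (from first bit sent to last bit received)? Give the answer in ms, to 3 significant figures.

162 ms

Transmission delays (L/R per hop): 1.11111, 0.00171674, 0.000142857, 0.0190476 ms; sum = 1.13202 ms.
Propagation delays (d/s per hop): 120, 27.3171, 7.87037, 0.0287692 ms; sum = 155.216 ms.
Processing at 3 router(s): 3 × 1.9 ms = 5.7 ms.
End-to-end = 162 ms.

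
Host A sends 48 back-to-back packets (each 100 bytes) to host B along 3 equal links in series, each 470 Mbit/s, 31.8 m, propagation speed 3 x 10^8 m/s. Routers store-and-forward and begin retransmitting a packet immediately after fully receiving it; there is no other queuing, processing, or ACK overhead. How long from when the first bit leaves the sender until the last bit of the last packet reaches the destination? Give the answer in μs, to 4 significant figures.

Per-hop transmission t_tx = L/R = 800/470000000 = 1.70213 μs.
Per-hop propagation t_prop = 31.8/300000000 = 0.106 μs.
Pipeline fill: first packet needs 3·t_tx to clear all hops; remaining 47 packets each add one t_tx.
Total = (3+48-1)·t_tx + 3·t_prop = 50·1.70213 + 3·0.106 = 85.42 μs.

85.42 μs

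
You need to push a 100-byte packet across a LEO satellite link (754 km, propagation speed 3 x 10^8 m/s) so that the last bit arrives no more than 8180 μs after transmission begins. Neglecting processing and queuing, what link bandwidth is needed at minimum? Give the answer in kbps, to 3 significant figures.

L = 800 bits.
Propagation delay = 754000 / 300000000 = 2513.33 μs.
Transmission budget = 8180 − 2513.33 = 5666.67 μs.
R ≥ L / t_tx = 800 bits / 0.00566667 s = 141 kbps.

141 kbps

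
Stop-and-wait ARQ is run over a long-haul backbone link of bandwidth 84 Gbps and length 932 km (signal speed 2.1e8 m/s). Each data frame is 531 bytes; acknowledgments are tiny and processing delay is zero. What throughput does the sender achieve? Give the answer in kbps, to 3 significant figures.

479 kbps

t_tx = L/R = 4248/84000000000 = 5.05714e-08 s.
t_prop = 932000/210000000 = 0.0044381 s; RTT = 0.00887619 s.
Cycle = t_tx + RTT = 0.00887624 s.
Throughput = L / cycle = 4248 / 0.00887624 = 479 kbps.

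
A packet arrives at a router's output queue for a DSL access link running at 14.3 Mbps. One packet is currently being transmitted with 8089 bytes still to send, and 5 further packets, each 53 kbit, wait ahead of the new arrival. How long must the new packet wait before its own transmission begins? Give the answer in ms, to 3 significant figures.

23.1 ms

Each queued packet: L/R = 53000/14300000 = 3.70629 ms.
5 queued → 18.5315 ms.
Plus remaining 64712 bits of current packet: 4.52531 ms.
Queuing delay = 23.1 ms.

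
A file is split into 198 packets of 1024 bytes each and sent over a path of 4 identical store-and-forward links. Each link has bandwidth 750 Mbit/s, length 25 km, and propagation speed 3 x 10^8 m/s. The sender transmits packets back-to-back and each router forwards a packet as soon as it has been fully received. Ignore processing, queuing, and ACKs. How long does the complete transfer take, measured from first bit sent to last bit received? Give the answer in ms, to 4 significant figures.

Per-hop transmission t_tx = L/R = 8192/750000000 = 0.0109227 ms.
Per-hop propagation t_prop = 25000/300000000 = 0.0833333 ms.
Pipeline fill: first packet needs 4·t_tx to clear all hops; remaining 197 packets each add one t_tx.
Total = (4+198-1)·t_tx + 4·t_prop = 201·0.0109227 + 4·0.0833333 = 2.529 ms.

2.529 ms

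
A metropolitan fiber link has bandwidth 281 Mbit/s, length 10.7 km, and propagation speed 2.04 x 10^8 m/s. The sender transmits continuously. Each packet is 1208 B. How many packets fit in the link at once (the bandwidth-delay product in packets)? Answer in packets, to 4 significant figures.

Propagation delay = 10700 / 204000000 = 5.2451e-05 s.
BDP = R × t_prop = 281000000 × 5.2451e-05 = 14738.7 bits.
In packets of 9664 bits: 1.525 packets.

1.525 packets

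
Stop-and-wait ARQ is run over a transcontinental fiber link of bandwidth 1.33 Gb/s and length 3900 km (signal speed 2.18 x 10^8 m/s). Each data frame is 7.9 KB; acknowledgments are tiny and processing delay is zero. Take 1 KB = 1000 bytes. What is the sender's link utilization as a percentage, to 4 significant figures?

0.1326 %

t_tx = L/R = 63200/1330000000 = 4.75188e-05 s.
t_prop = 3900000/2.18e+08 = 0.0178899 s; RTT = 0.0357798 s.
Cycle = t_tx + RTT = 0.0358273 s.
Utilization = t_tx / cycle = 4.75188e-05/0.0358273 = 0.1326 %.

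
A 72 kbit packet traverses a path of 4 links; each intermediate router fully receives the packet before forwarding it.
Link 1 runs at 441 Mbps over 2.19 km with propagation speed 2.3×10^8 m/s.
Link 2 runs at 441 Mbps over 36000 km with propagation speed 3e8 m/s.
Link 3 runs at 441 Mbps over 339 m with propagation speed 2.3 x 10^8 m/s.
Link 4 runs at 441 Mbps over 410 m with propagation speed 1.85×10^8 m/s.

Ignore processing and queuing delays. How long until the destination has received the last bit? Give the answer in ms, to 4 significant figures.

L = 72000 bits.
Transmission delay per hop = L/R = 72000/441000000 = 0.163265 ms; 4 hops → 0.653061 ms.
Propagation delays (d/s per hop): 0.00952174, 120, 0.00147391, 0.00221622 ms; sum = 120.013 ms.
End-to-end = 120.7 ms.

120.7 ms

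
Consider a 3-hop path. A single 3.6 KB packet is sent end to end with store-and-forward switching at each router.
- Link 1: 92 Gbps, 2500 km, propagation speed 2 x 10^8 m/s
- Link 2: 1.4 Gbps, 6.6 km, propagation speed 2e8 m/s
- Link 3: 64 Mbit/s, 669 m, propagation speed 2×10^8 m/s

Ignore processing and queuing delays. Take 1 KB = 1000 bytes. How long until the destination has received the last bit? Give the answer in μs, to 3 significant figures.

13000 μs

L = 28800 bits.
Transmission delays (L/R per hop): 0.313043, 20.5714, 450 μs; sum = 470.884 μs.
Propagation delays (d/s per hop): 12500, 33, 3.345 μs; sum = 12536.3 μs.
End-to-end = 13000 μs.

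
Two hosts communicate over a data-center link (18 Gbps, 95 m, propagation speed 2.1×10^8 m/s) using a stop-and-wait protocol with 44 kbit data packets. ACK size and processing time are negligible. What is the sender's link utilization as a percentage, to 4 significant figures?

72.99 %

t_tx = L/R = 44000/18000000000 = 2.44444e-06 s.
t_prop = 95/210000000 = 4.52381e-07 s; RTT = 9.04762e-07 s.
Cycle = t_tx + RTT = 3.34921e-06 s.
Utilization = t_tx / cycle = 2.44444e-06/3.34921e-06 = 72.99 %.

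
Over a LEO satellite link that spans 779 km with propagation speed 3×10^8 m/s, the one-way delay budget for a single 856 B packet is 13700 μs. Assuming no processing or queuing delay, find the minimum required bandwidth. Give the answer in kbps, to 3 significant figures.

L = 6848 bits.
Propagation delay = 779000 / 300000000 = 2596.67 μs.
Transmission budget = 13700 − 2596.67 = 11103.3 μs.
R ≥ L / t_tx = 6848 bits / 0.0111033 s = 617 kbps.

617 kbps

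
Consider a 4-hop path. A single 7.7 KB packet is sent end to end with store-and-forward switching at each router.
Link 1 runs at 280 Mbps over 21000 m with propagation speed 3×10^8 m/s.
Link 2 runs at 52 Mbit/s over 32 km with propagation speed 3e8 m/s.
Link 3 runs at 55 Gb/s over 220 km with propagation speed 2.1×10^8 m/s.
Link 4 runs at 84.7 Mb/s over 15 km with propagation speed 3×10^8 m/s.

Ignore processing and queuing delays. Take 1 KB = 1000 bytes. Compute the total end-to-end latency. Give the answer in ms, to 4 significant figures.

L = 61600 bits.
Transmission delays (L/R per hop): 0.22, 1.18462, 0.00112, 0.727273 ms; sum = 2.13301 ms.
Propagation delays (d/s per hop): 0.07, 0.106667, 1.04762, 0.05 ms; sum = 1.27429 ms.
End-to-end = 3.407 ms.

3.407 ms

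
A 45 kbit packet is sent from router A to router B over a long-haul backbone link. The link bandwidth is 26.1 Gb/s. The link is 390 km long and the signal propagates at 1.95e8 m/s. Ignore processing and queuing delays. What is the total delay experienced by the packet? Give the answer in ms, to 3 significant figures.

L = 45000 bits.
Transmission delay = L/R = 45000 / 26100000000 = 0.00172414 ms.
Propagation delay = d/s = 390000 m / 195000000 m/s = 2 ms.
Total = 2.00 ms.

2.00 ms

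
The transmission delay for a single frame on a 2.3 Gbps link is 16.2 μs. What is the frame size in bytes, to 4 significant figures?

L = R × t_tx = 2300000000 b/s × 1.62e-05 s = 37260 bits.
In bytes: 37260 / 8 = 4658 bytes.

4658 bytes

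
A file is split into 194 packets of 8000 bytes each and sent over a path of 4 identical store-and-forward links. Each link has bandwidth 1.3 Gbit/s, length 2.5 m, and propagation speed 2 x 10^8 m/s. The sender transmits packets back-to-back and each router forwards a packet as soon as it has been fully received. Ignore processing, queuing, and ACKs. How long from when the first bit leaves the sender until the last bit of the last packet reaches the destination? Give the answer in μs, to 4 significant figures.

Per-hop transmission t_tx = L/R = 64000/1300000000 = 49.2308 μs.
Per-hop propagation t_prop = 2.5/200000000 = 0.0125 μs.
Pipeline fill: first packet needs 4·t_tx to clear all hops; remaining 193 packets each add one t_tx.
Total = (4+194-1)·t_tx + 4·t_prop = 197·49.2308 + 4·0.0125 = 9699 μs.

9699 μs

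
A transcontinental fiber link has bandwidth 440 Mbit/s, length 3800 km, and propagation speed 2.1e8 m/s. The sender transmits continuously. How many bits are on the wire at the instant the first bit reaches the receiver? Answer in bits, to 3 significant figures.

Propagation delay = 3800000 / 210000000 = 0.0180952 s.
BDP = R × t_prop = 440000000 × 0.0180952 = 7961900 bits.

7960000 bits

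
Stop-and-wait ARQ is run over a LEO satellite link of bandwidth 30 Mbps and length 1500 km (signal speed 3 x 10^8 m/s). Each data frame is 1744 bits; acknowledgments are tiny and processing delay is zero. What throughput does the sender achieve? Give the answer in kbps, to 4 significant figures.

t_tx = L/R = 1744/30000000 = 5.81333e-05 s.
t_prop = 1500000/300000000 = 0.005 s; RTT = 0.01 s.
Cycle = t_tx + RTT = 0.0100581 s.
Throughput = L / cycle = 1744 / 0.0100581 = 173.4 kbps.

173.4 kbps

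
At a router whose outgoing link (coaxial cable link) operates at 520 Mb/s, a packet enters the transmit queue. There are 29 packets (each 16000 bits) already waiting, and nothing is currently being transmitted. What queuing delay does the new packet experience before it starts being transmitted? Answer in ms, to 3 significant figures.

0.892 ms

Each queued packet: L/R = 16000/520000000 = 0.0307692 ms.
29 queued → 0.892308 ms.
Queuing delay = 0.892 ms.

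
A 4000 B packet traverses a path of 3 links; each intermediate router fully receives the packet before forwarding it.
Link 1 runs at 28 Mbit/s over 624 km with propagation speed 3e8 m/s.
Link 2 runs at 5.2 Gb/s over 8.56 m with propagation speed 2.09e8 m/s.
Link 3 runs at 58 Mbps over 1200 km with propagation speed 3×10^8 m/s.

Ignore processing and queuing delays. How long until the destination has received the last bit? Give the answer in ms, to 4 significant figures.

7.781 ms

L = 4000 × 8 = 32000 bits.
Transmission delays (L/R per hop): 1.14286, 0.00615385, 0.551724 ms; sum = 1.70074 ms.
Propagation delays (d/s per hop): 2.08, 4.09569e-05, 4 ms; sum = 6.08004 ms.
End-to-end = 7.781 ms.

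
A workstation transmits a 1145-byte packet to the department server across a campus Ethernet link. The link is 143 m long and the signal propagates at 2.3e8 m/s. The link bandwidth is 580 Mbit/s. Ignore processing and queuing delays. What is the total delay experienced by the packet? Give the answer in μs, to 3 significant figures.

16.4 μs

L = 1145 × 8 = 9160 bits.
Transmission delay = L/R = 9160 / 580000000 = 15.7931 μs.
Propagation delay = d/s = 143 m / 2.3e+08 m/s = 0.621739 μs.
Total = 16.4 μs.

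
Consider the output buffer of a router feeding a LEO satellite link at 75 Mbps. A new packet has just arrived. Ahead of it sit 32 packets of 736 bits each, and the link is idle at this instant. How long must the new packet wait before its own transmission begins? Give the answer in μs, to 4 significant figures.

Each queued packet: L/R = 736/75000000 = 9.81333 μs.
32 queued → 314.027 μs.
Queuing delay = 314.0 μs.

314.0 μs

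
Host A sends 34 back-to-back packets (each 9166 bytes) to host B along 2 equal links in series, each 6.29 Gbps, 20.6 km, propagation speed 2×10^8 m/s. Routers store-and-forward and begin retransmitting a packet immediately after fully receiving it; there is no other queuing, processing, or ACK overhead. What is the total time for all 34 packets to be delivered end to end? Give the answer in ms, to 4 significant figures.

0.6140 ms

Per-hop transmission t_tx = L/R = 73328/6290000000 = 0.0116579 ms.
Per-hop propagation t_prop = 20600/200000000 = 0.103 ms.
Pipeline fill: first packet needs 2·t_tx to clear all hops; remaining 33 packets each add one t_tx.
Total = (2+34-1)·t_tx + 2·t_prop = 35·0.0116579 + 2·0.103 = 0.6140 ms.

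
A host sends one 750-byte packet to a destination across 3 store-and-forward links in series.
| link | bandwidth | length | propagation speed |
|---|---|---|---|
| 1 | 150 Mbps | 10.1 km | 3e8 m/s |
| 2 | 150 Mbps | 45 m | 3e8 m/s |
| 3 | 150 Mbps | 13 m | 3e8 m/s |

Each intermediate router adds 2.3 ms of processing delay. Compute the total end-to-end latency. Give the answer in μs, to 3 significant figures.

L = 750 × 8 = 6000 bits.
Transmission delay per hop = L/R = 6000/150000000 = 40 μs; 3 hops → 120 μs.
Propagation delays (d/s per hop): 33.6667, 0.15, 0.0433333 μs; sum = 33.86 μs.
Processing at 2 router(s): 2 × 2.3 ms = 4600 μs.
End-to-end = 4750 μs.

4750 μs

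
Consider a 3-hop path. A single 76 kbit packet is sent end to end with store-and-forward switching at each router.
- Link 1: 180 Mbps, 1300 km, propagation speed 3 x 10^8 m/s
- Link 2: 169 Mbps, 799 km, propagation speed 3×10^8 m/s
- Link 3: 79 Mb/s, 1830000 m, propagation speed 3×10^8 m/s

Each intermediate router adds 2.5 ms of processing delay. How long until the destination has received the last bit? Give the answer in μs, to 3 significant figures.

L = 76000 bits.
Transmission delays (L/R per hop): 422.222, 449.704, 962.025 μs; sum = 1833.95 μs.
Propagation delays (d/s per hop): 4333.33, 2663.33, 6100 μs; sum = 13096.7 μs.
Processing at 2 router(s): 2 × 2.5 ms = 5000 μs.
End-to-end = 19900 μs.

19900 μs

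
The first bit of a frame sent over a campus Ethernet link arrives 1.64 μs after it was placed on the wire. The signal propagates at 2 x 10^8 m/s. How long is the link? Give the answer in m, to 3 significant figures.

328 m

d = s × t_prop = 200000000 × 1.64e-06 = 328 m.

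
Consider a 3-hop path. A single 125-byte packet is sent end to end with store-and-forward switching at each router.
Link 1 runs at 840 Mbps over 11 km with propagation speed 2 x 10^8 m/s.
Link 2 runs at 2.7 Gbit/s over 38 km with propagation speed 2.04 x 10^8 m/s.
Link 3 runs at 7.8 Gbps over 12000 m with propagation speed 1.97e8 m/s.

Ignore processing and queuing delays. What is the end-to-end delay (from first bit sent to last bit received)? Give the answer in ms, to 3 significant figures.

L = 125 × 8 = 1000 bits.
Transmission delays (L/R per hop): 0.00119048, 0.00037037, 0.000128205 ms; sum = 0.00168905 ms.
Propagation delays (d/s per hop): 0.055, 0.186275, 0.0609137 ms; sum = 0.302188 ms.
End-to-end = 0.304 ms.

0.304 ms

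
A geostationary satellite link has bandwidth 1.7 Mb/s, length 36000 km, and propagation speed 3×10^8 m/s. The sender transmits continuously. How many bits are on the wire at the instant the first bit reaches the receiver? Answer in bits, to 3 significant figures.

Propagation delay = 36000000 / 300000000 = 0.12 s.
BDP = R × t_prop = 1700000 × 0.12 = 204000 bits.

204000 bits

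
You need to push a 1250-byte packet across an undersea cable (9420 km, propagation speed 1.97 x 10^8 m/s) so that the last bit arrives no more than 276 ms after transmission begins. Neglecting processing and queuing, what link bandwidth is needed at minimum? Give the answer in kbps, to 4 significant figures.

43.82 kbps

L = 10000 bits.
Propagation delay = 9420000 / 197000000 = 47.8173 ms.
Transmission budget = 276 − 47.8173 = 228.183 ms.
R ≥ L / t_tx = 10000 bits / 0.228183 s = 43.82 kbps.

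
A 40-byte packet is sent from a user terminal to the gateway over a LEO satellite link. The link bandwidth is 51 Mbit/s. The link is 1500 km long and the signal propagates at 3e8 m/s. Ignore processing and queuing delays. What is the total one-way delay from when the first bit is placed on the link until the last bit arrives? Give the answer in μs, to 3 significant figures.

L = 40 × 8 = 320 bits.
Transmission delay = L/R = 320 / 51000000 = 6.27451 μs.
Propagation delay = d/s = 1500000 m / 300000000 m/s = 5000 μs.
Total = 5010 μs.

5010 μs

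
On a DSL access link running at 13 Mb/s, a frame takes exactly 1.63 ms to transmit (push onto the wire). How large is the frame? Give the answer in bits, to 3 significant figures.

21200 bits

L = R × t_tx = 13000000 b/s × 0.00163 s = 21190 bits.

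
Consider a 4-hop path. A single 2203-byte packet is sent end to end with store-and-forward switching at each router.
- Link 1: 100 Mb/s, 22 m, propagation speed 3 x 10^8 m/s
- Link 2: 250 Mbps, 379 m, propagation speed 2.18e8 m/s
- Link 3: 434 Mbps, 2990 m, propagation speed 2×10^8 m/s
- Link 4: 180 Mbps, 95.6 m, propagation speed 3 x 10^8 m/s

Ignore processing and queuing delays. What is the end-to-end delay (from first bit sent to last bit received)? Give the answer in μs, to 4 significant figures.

L = 2203 × 8 = 17624 bits.
Transmission delays (L/R per hop): 176.24, 70.496, 40.6083, 97.9111 μs; sum = 385.255 μs.
Propagation delays (d/s per hop): 0.0733333, 1.73853, 14.95, 0.318667 μs; sum = 17.0805 μs.
End-to-end = 402.3 μs.

402.3 μs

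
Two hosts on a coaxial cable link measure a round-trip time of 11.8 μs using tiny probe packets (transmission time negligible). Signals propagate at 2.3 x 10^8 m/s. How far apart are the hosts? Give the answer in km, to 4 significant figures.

One-way propagation = RTT/2 = 5.9 μs.
d = s × t = 2.3e+08 × 5.9e-06 = 1.357 km.

1.357 km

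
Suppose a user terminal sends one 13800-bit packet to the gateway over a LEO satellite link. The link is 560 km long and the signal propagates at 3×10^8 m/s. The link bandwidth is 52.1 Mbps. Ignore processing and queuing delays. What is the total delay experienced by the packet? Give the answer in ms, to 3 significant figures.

Transmission delay = L/R = 13800 / 52100000 = 0.264875 ms.
Propagation delay = d/s = 560000 m / 300000000 m/s = 1.86667 ms.
Total = 2.13 ms.

2.13 ms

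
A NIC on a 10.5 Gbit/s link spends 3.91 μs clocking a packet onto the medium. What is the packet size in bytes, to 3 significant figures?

5130 bytes

L = R × t_tx = 10500000000 b/s × 3.91e-06 s = 41055 bits.
In bytes: 41055 / 8 = 5130 bytes.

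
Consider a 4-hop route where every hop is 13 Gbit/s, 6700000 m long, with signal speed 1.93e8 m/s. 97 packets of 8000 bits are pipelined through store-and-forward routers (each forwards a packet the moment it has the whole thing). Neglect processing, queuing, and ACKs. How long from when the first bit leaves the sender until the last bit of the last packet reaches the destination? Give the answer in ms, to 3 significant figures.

Per-hop transmission t_tx = L/R = 8000/13000000000 = 0.000615385 ms.
Per-hop propagation t_prop = 6700000/193000000 = 34.715 ms.
Pipeline fill: first packet needs 4·t_tx to clear all hops; remaining 96 packets each add one t_tx.
Total = (4+97-1)·t_tx + 4·t_prop = 100·0.000615385 + 4·34.715 = 139 ms.

139 ms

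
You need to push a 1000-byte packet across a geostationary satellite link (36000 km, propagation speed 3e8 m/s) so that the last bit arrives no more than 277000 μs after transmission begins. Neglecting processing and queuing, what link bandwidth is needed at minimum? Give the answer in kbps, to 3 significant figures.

51.0 kbps

L = 8000 bits.
Propagation delay = 36000000 / 300000000 = 120000 μs.
Transmission budget = 277000 − 120000 = 157000 μs.
R ≥ L / t_tx = 8000 bits / 0.157 s = 51.0 kbps.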